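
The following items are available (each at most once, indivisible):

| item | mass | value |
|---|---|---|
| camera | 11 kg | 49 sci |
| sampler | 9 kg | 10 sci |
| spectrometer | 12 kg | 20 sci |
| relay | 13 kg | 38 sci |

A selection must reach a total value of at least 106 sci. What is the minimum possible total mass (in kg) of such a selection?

Subsets with value ≥ 106, sorted by total mass:
- camera+spectrometer+relay: mass 36, value 107
- camera+sampler+spectrometer+relay: mass 45, value 117
Minimum mass: 36 kg.

36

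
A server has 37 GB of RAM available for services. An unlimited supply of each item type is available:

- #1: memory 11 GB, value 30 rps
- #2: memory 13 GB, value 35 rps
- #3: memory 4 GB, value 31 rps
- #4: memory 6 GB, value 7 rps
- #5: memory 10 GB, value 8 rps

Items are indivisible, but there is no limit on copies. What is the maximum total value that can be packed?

279 rps

Best value-per-unit is #3 at 31/4, and filling with it alone uses memory 9×4=36. No mix of the others beats 9×31 = 279.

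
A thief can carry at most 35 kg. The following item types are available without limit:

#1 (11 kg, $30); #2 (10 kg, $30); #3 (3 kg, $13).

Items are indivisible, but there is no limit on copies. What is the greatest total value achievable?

$143

Best value-per-unit is #3 at 13/3, and filling with it alone uses weight 11×3=33. No mix of the others beats 11×13 = 143.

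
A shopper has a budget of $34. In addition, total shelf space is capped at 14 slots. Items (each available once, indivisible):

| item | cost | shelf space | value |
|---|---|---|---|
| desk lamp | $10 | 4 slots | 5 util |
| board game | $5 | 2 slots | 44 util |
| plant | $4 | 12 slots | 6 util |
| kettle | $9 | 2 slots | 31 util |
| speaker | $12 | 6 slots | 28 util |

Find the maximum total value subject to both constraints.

103 util

Feasible sets respecting both limits:
- board game+kettle+speaker: cost 26, shelf space 10, value 103
- desk lamp+board game+kettle: cost 24, shelf space 8, value 80
- desk lamp+board game+speaker: cost 27, shelf space 12, value 77
- board game+kettle: cost 14, shelf space 4, value 75
Best: 103 util.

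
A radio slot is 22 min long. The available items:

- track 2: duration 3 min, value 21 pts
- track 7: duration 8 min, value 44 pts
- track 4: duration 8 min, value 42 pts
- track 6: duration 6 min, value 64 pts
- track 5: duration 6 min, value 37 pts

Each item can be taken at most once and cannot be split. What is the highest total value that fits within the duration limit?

Check high-value combinations within 22 min:
- track 7+track 4+track 6: duration 8+8+6=22, value 44+42+64=150
- track 7+track 6+track 5: duration 8+6+6=20, value 44+64+37=145
- track 4+track 6+track 5: duration 8+6+6=20, value 42+64+37=143
- track 2+track 7+track 6: duration 3+8+6=17, value 21+44+64=129
- track 2+track 4+track 6: duration 3+8+6=17, value 21+42+64=127
Best: 150 pts.

150 pts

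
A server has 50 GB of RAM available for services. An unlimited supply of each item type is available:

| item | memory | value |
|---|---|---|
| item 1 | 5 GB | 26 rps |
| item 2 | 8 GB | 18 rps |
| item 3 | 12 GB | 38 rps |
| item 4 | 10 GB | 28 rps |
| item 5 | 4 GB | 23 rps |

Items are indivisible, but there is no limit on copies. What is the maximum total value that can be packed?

Best value-per-unit is item 5 at 23/4; filling with it alone gives 12×23 = 276.
Optimal mix: 2×item 1 + 10×item 5 → memory 50, value 282.

282 rps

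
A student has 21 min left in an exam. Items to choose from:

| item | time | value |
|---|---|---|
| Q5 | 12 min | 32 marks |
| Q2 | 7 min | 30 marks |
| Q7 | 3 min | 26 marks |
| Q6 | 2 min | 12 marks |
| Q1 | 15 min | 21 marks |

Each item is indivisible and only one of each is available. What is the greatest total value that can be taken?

74 marks

Check high-value combinations within 21 min:
- Q5+Q2+Q6: time 12+7+2=21, value 32+30+12=74
- Q5+Q7+Q6: time 12+3+2=17, value 32+26+12=70
- Q2+Q7+Q6: time 7+3+2=12, value 30+26+12=68
- Q5+Q2: time 12+7=19, value 32+30=62
Best: 74 marks.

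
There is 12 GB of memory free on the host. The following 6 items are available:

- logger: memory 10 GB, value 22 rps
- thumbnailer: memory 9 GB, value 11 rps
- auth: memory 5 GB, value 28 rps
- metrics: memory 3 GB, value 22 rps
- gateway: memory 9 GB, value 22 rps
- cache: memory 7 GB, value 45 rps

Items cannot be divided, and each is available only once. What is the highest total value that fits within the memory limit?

73 rps

Check high-value combinations within 12 GB:
- auth+cache: memory 5+7=12, value 28+45=73
- metrics+cache: memory 3+7=10, value 22+45=67
- auth+metrics: memory 5+3=8, value 28+22=50
- cache: memory 7, value 45
Best: 73 rps.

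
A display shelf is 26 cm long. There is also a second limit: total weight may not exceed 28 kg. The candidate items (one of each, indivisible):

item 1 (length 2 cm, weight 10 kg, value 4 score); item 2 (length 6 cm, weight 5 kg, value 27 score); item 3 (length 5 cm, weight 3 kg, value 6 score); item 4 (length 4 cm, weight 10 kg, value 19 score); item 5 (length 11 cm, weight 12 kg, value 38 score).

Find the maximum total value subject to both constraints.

84 score

Feasible sets respecting both limits:
- item 2+item 4+item 5: length 21, weight 27, value 84
- item 2+item 3+item 5: length 22, weight 20, value 71
- item 1+item 2+item 5: length 19, weight 27, value 69
Best: 84 score.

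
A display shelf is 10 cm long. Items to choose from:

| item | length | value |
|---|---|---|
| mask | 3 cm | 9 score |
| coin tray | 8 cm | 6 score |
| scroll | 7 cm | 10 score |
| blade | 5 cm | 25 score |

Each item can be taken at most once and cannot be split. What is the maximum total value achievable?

34 score

Check high-value combinations within 10 cm:
- mask+blade: length 3+5=8, value 9+25=34
- blade: length 5, value 25
- mask+scroll: length 3+7=10, value 9+10=19
- scroll: length 7, value 10
- mask: length 3, value 9
Best: 34 score.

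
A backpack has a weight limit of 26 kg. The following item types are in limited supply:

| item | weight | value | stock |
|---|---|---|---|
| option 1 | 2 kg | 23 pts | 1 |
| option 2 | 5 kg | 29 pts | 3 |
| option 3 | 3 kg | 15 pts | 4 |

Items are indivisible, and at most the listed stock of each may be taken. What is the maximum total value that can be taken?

Best selections within weight 26 and stock limits:
- 1×option 1 + 3×option 2 + 3×option 3: weight 26, value 155
- 1×option 1 + 2×option 2 + 4×option 3: weight 24, value 141
- 1×option 1 + 3×option 2 + 2×option 3: weight 23, value 140
Best: 155 pts.

155 pts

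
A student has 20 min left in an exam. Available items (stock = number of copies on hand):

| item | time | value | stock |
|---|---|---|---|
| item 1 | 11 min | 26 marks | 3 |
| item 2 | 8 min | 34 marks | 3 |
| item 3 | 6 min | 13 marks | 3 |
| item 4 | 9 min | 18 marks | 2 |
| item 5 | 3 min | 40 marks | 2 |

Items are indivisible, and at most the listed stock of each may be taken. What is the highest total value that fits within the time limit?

Best selections within time 20 and stock limits:
- 1×item 2 + 1×item 3 + 2×item 5: time 20, value 127
- 1×item 2 + 2×item 5: time 14, value 114
- 2×item 2 + 1×item 5: time 19, value 108
Best: 127 marks.

127 marks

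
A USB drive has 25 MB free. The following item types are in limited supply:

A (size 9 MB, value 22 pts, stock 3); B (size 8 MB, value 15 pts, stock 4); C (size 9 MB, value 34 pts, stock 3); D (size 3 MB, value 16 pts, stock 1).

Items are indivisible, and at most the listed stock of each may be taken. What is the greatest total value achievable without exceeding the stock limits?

Best selections within size 25 and stock limits:
- 2×C + 1×D: size 21, value 84
- 1×A + 1×C + 1×D: size 21, value 72
- 2×C: size 18, value 68
- 1×B + 1×C + 1×D: size 20, value 65
Best: 84 pts.

84 pts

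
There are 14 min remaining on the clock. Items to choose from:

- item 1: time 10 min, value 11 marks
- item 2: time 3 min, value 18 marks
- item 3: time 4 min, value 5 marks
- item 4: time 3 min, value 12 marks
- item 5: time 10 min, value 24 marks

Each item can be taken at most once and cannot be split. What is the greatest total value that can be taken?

Check high-value combinations within 14 min:
- item 2+item 5: time 3+10=13, value 18+24=42
- item 4+item 5: time 3+10=13, value 12+24=36
- item 2+item 3+item 4: time 3+4+3=10, value 18+5+12=35
- item 2+item 4: time 3+3=6, value 18+12=30
- item 1+item 2: time 10+3=13, value 11+18=29
Best: 42 marks.

42 marks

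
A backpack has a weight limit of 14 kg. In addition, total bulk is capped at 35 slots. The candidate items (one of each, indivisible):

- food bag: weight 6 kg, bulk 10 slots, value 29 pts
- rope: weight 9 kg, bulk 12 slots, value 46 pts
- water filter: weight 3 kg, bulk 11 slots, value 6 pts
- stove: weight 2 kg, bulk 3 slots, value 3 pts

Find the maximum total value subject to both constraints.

Feasible sets respecting both limits:
- rope+water filter+stove: weight 14, bulk 26, value 55
- rope+water filter: weight 12, bulk 23, value 52
- rope+stove: weight 11, bulk 15, value 49
- rope: weight 9, bulk 12, value 46
Best: 55 pts.

55 pts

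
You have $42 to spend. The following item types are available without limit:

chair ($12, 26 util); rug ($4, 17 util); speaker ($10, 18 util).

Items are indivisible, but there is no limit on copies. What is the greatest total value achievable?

170 util

Best value-per-unit is rug at 17/4, and filling with it alone uses cost 10×4=40. No mix of the others beats 10×17 = 170.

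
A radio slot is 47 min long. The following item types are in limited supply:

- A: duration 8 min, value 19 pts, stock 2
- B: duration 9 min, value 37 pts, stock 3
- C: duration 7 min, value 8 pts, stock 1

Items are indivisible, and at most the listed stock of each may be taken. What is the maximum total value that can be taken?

Best selections within duration 47 and stock limits:
- 2×A + 3×B: duration 43, value 149
- 1×A + 3×B + 1×C: duration 42, value 138
Best: 149 pts.

149 pts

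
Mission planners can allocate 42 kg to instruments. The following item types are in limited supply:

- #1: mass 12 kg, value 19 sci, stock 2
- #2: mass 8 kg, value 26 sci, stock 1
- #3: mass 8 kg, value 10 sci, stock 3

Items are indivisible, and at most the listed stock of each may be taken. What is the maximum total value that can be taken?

74 sci

Best selections within mass 42 and stock limits:
- 2×#1 + 1×#2 + 1×#3: mass 40, value 74
- 1×#1 + 1×#2 + 2×#3: mass 36, value 65
- 2×#1 + 1×#2: mass 32, value 64
Best: 74 sci.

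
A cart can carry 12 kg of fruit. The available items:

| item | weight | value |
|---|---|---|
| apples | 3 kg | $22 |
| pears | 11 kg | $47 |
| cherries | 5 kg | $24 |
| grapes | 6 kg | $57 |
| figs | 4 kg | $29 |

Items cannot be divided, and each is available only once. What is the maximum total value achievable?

$86

Check high-value combinations within 12 kg:
- grapes+figs: weight 6+4=10, value 57+29=86
- cherries+grapes: weight 5+6=11, value 24+57=81
- apples+grapes: weight 3+6=9, value 22+57=79
Best: $86.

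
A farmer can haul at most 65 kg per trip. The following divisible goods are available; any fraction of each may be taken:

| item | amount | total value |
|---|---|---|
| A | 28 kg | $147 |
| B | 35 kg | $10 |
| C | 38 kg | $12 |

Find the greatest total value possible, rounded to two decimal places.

Take in order of value per unit:
- A (147/28 per unit): all 28 → value 147, running total 147.00
- C (12/38 per unit): 37 of 38 → value 37×12/38 = 11.6842, running total 158.68
Total 158.68.

158.68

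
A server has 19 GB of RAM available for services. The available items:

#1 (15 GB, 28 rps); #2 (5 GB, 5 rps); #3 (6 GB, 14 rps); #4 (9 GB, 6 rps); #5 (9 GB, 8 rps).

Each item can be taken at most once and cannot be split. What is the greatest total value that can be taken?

28 rps

Check high-value combinations within 19 GB:
- #1: memory 15, value 28
- #3+#5: memory 6+9=15, value 14+8=22
- #3+#4: memory 6+9=15, value 14+6=20
- #2+#3: memory 5+6=11, value 5+14=19
Best: 28 rps.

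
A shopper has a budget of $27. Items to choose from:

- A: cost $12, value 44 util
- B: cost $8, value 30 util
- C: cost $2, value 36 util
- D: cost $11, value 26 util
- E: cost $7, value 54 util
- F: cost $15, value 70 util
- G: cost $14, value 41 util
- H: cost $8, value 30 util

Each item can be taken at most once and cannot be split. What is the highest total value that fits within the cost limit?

Check high-value combinations within $27:
- C+E+F: cost 2+7+15=24, value 36+54+70=160
- B+C+E+H: cost 8+2+7+8=25, value 30+36+54+30=150
- B+C+F: cost 8+2+15=25, value 30+36+70=136
Best: 160 util.

160 util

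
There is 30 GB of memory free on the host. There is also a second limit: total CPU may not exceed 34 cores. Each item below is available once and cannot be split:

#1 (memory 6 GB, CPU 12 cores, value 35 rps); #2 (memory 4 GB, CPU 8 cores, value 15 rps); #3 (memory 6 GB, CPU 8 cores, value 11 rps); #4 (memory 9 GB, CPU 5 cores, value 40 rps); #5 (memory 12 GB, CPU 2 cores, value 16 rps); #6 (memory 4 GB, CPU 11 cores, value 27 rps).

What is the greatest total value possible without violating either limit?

102 rps

Feasible sets respecting both limits:
- #1+#4+#6: memory 19, CPU 28, value 102
- #1+#2+#3+#4: memory 25, CPU 33, value 101
- #2+#4+#5+#6: memory 29, CPU 26, value 98
Best: 102 rps.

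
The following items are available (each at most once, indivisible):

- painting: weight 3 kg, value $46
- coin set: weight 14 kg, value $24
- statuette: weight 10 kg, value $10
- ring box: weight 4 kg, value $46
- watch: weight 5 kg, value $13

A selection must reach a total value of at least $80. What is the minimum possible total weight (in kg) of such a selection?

7

Subsets with value ≥ 80, sorted by total weight:
- painting+ring box: weight 7, value 92
- painting+ring box+watch: weight 12, value 105
Minimum weight: 7 kg.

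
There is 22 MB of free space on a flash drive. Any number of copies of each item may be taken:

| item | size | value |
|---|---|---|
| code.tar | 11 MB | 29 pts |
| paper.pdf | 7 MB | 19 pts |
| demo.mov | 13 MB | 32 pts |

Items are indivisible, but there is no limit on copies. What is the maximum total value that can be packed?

58 pts

Best value-per-unit is paper.pdf at 19/7; filling with it alone gives 3×19 = 57.
Optimal mix: 2×code.tar → size 22, value 58.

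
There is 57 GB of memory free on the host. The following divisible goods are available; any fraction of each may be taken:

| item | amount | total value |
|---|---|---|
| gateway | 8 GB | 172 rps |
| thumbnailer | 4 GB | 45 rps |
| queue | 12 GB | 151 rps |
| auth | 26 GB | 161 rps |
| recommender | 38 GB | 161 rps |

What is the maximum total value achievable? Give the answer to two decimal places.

558.66

Take in order of value per unit:
- gateway (172/8 per unit): all 8 → value 172, running total 172.00
- queue (151/12 per unit): all 12 → value 151, running total 323.00
- thumbnailer (45/4 per unit): all 4 → value 45, running total 368.00
- auth (161/26 per unit): all 26 → value 161, running total 529.00
- recommender (161/38 per unit): 7 of 38 → value 7×161/38 = 29.6579, running total 558.66
Total 558.66.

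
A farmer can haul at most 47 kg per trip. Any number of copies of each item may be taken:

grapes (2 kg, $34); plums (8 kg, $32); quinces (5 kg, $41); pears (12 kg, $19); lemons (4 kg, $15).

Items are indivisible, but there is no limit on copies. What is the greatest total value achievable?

$782

Best value-per-unit is grapes at 34/2, and filling with it alone uses weight 23×2=46. No mix of the others beats 23×34 = 782.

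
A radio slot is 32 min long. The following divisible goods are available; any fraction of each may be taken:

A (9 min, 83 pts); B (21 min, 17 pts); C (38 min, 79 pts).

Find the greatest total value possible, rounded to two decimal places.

130.82

Take in order of value per unit:
- A (83/9 per unit): all 9 → value 83, running total 83.00
- C (79/38 per unit): 23 of 38 → value 23×79/38 = 47.8158, running total 130.82
Total 130.82.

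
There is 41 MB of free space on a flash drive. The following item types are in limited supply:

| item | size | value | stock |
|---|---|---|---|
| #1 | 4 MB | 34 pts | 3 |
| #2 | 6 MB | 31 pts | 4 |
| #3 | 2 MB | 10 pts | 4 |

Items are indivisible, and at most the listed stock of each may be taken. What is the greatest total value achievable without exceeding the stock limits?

246 pts

Top feasible selections:
- 3×#1 + 4×#2 + 2×#3: size 40, value 246
- 3×#1 + 4×#2 + 1×#3: size 38, value 236
- 3×#1 + 3×#2 + 4×#3: size 38, value 235
Best: 246 pts.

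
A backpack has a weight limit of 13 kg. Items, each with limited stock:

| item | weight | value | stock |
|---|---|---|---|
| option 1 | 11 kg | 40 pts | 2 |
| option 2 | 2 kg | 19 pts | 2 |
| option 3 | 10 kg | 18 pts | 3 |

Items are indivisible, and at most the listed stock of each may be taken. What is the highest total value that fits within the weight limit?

59 pts

Top feasible selections:
- 1×option 1 + 1×option 2: weight 13, value 59
- 1×option 1: weight 11, value 40
Best: 59 pts.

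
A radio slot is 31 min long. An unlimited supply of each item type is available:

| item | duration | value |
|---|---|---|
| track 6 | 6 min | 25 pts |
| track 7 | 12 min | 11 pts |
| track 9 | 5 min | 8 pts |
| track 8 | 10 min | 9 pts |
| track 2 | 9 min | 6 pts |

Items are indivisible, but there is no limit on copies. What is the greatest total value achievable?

125 pts

Best value-per-unit is track 6 at 25/6, and filling with it alone uses duration 5×6=30. No mix of the others beats 5×25 = 125.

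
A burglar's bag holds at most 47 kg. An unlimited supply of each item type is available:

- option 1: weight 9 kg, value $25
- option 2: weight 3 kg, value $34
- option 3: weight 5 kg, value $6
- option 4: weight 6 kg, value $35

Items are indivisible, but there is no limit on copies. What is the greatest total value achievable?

$510

Best value-per-unit is option 2 at 34/3, and filling with it alone uses weight 15×3=45. No mix of the others beats 15×34 = 510.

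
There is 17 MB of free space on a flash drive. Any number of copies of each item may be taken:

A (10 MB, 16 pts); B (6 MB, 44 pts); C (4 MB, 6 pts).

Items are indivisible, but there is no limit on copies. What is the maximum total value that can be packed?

94 pts

Best value-per-unit is B at 44/6; filling with it alone gives 2×44 = 88.
Optimal mix: 2×B + 1×C → size 16, value 94.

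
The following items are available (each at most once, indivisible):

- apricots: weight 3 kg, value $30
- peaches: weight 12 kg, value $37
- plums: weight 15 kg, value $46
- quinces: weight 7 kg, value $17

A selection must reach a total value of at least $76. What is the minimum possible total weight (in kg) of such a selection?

18

Subsets with value ≥ 76, sorted by total weight:
- apricots+plums: weight 18, value 76
- apricots+peaches+quinces: weight 22, value 84
- apricots+plums+quinces: weight 25, value 93
Minimum weight: 18 kg.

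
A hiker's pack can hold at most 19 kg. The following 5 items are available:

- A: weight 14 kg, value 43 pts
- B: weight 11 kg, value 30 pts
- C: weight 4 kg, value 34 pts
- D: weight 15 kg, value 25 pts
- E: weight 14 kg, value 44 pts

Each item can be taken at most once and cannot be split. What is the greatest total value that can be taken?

78 pts

Check high-value combinations within 19 kg:
- C+E: weight 4+14=18, value 34+44=78
- A+C: weight 14+4=18, value 43+34=77
- B+C: weight 11+4=15, value 30+34=64
- C+D: weight 4+15=19, value 34+25=59
Best: 78 pts.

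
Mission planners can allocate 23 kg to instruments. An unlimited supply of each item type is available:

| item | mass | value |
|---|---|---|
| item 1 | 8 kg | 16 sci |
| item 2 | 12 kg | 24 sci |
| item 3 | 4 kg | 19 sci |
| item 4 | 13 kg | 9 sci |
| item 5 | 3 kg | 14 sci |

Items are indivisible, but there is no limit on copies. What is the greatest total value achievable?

109 sci

Best value-per-unit is item 3 at 19/4; filling with it alone gives 5×19 = 95.
Optimal mix: 5×item 3 + 1×item 5 → mass 23, value 109.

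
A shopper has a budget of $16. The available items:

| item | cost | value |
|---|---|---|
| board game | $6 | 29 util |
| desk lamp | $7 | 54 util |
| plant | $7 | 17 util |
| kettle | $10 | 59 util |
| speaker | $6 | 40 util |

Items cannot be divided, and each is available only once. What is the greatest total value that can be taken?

Check high-value combinations within $16:
- kettle+speaker: cost 10+6=16, value 59+40=99
- desk lamp+speaker: cost 7+6=13, value 54+40=94
- board game+kettle: cost 6+10=16, value 29+59=88
- board game+desk lamp: cost 6+7=13, value 29+54=83
- desk lamp+plant: cost 7+7=14, value 54+17=71
Best: 99 util.

99 util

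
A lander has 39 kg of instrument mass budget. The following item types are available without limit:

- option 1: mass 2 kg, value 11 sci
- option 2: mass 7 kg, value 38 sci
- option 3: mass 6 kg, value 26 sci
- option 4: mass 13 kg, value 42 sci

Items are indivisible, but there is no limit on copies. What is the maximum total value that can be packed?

214 sci

Best value-per-unit is option 1 at 11/2; filling with it alone gives 19×11 = 209.
Optimal mix: 16×option 1 + 1×option 2 → mass 39, value 214.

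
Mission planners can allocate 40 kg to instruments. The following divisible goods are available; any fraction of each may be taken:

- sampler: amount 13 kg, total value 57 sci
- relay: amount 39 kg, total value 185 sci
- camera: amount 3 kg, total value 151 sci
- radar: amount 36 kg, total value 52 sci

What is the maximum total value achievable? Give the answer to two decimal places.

326.51

Take in order of value per unit:
- camera (151/3 per unit): all 3 → value 151, running total 151.00
- relay (185/39 per unit): 37 of 39 → value 37×185/39 = 175.5128, running total 326.51
Total 326.51.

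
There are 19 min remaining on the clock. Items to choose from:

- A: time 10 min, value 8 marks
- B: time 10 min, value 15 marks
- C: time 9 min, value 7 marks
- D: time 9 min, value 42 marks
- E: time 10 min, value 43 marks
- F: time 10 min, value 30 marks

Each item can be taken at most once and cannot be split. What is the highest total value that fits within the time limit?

85 marks

Check high-value combinations within 19 min:
- D+E: time 9+10=19, value 42+43=85
- D+F: time 9+10=19, value 42+30=72
- B+D: time 10+9=19, value 15+42=57
- A+D: time 10+9=19, value 8+42=50
Best: 85 marks.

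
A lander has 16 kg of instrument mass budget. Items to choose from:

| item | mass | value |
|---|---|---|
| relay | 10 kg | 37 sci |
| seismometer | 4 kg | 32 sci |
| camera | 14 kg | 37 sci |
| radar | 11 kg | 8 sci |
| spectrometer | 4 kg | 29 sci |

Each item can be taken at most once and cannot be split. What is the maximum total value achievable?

Check high-value combinations within 16 kg:
- relay+seismometer: mass 10+4=14, value 37+32=69
- relay+spectrometer: mass 10+4=14, value 37+29=66
- seismometer+spectrometer: mass 4+4=8, value 32+29=61
- seismometer+radar: mass 4+11=15, value 32+8=40
Best: 69 sci.

69 sci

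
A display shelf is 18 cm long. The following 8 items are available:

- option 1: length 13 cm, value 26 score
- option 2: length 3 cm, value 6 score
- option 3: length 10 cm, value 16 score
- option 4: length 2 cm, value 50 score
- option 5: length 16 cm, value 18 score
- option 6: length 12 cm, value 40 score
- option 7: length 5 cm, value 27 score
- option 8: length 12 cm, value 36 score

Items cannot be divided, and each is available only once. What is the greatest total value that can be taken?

Check high-value combinations within 18 cm:
- option 2+option 4+option 6: length 3+2+12=17, value 6+50+40=96
- option 3+option 4+option 7: length 10+2+5=17, value 16+50+27=93
- option 2+option 4+option 8: length 3+2+12=17, value 6+50+36=92
- option 4+option 6: length 2+12=14, value 50+40=90
Best: 96 score.

96 score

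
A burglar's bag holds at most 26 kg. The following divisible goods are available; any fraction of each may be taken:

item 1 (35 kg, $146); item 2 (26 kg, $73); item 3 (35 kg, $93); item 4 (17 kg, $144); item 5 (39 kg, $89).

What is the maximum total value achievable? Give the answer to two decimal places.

181.54

Take in order of value per unit:
- item 4 (144/17 per unit): all 17 → value 144, running total 144.00
- item 1 (146/35 per unit): 9 of 35 → value 9×146/35 = 37.5429, running total 181.54
Total 181.54.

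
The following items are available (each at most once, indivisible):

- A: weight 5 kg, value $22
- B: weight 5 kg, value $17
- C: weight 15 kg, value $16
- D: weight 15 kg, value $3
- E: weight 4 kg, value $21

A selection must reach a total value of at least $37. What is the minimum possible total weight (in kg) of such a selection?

9

Subsets with value ≥ 37, sorted by total weight:
- A+E: weight 9, value 43
- B+E: weight 9, value 38
- A+B: weight 10, value 39
- A+B+E: weight 14, value 60
Minimum weight: 9 kg.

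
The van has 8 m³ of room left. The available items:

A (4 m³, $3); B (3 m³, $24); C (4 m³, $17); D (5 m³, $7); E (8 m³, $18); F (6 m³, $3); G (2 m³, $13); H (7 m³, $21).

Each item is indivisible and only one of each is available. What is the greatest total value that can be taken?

$41

Check high-value combinations within 8 m³:
- B+C: volume 3+4=7, value 24+17=41
- B+G: volume 3+2=5, value 24+13=37
- B+D: volume 3+5=8, value 24+7=31
- C+G: volume 4+2=6, value 17+13=30
- A+B: volume 4+3=7, value 3+24=27
Best: $41.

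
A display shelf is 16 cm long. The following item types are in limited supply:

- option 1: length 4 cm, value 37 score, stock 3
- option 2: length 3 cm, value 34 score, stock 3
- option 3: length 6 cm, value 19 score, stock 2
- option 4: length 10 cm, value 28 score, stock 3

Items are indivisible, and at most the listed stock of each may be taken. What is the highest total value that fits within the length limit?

Top feasible selections:
- 3×option 1 + 1×option 2: length 15, value 145
- 2×option 1 + 2×option 2: length 14, value 142
- 1×option 1 + 3×option 2: length 13, value 139
- 1×option 1 + 2×option 2 + 1×option 3: length 16, value 124
Best: 145 score.

145 score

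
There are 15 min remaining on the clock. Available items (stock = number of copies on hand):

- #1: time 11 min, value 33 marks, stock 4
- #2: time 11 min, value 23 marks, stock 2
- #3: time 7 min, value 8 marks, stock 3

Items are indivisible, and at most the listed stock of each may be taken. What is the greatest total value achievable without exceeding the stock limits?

33 marks

Best selections within time 15 and stock limits:
- 1×#1: time 11, value 33
- 1×#2: time 11, value 23
- 2×#3: time 14, value 16
- 1×#3: time 7, value 8
Best: 33 marks.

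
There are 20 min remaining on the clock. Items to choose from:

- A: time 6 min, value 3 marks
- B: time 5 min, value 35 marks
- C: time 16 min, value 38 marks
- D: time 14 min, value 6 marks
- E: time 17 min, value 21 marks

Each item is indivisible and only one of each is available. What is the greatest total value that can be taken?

Check high-value combinations within 20 min:
- B+D: time 5+14=19, value 35+6=41
- A+B: time 6+5=11, value 3+35=38
- C: time 16, value 38
- B: time 5, value 35
- E: time 17, value 21
Best: 41 marks.

41 marks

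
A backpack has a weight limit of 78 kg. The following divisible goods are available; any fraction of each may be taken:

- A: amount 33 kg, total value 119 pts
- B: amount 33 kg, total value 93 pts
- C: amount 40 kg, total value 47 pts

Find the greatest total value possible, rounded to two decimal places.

Take in order of value per unit:
- A (119/33 per unit): all 33 → value 119, running total 119.00
- B (93/33 per unit): all 33 → value 93, running total 212.00
- C (47/40 per unit): 12 of 40 → value 12×47/40 = 14.1000, running total 226.10
Total 226.10.

226.10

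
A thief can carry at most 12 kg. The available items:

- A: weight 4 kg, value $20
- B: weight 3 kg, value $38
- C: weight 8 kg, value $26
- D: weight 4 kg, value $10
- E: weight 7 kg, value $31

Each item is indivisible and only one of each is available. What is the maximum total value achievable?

$69

This is a 0/1 knapsack; check combinations near the capacity.
- B+E: weight 3+7=10, value 38+31=69
- A+B+D: weight 4+3+4=11, value 20+38+10=68
- B+C: weight 3+8=11, value 38+26=64
- A+B: weight 4+3=7, value 20+38=58
Best: $69.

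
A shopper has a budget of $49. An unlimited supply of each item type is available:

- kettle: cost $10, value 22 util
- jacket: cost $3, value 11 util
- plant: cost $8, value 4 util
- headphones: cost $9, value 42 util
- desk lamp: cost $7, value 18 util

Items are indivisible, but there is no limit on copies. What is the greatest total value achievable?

Best value-per-unit is headphones at 42/9; filling with it alone gives 5×42 = 210.
Optimal mix: 1×jacket + 5×headphones → cost 48, value 221.

221 util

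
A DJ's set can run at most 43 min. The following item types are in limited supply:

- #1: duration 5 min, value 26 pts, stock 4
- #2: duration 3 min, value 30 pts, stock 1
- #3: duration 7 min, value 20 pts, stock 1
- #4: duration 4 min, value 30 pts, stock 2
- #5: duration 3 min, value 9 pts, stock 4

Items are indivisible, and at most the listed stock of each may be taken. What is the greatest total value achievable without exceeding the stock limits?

230 pts

Top feasible selections:
- 4×#1 + 1×#2 + 2×#4 + 4×#5: duration 43, value 230
- 4×#1 + 1×#2 + 1×#3 + 2×#4 + 1×#5: duration 41, value 223
- 4×#1 + 1×#2 + 2×#4 + 3×#5: duration 40, value 221
- 3×#1 + 1×#2 + 1×#3 + 2×#4 + 3×#5: duration 42, value 215
Best: 230 pts.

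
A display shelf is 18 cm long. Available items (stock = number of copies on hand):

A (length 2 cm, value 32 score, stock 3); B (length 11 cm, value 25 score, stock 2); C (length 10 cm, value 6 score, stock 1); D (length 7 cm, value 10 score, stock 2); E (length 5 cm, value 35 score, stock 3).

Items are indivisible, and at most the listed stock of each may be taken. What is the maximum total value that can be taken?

Top feasible selections:
- 3×A + 2×E: length 16, value 166
- 3×A + 1×D + 1×E: length 18, value 141
- 1×A + 3×E: length 17, value 137
- 2×A + 2×E: length 14, value 134
Best: 166 score.

166 score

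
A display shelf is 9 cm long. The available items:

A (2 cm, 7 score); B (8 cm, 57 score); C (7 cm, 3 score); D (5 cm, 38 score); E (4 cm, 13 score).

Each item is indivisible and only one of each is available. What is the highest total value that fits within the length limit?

57 score

Check high-value combinations within 9 cm:
- B: length 8, value 57
- D+E: length 5+4=9, value 38+13=51
- A+D: length 2+5=7, value 7+38=45
Best: 57 score.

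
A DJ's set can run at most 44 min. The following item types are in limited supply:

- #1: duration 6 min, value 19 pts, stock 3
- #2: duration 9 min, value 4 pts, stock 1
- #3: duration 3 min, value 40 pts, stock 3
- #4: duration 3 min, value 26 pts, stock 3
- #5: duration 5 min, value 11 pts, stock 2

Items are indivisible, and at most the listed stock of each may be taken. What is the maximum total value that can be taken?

266 pts

Best selections within duration 44 and stock limits:
- 3×#1 + 3×#3 + 3×#4 + 1×#5: duration 41, value 266
- 2×#1 + 3×#3 + 3×#4 + 2×#5: duration 40, value 258
- 3×#1 + 3×#3 + 3×#4: duration 36, value 255
- 3×#1 + 3×#3 + 2×#4 + 2×#5: duration 43, value 251
Best: 266 pts.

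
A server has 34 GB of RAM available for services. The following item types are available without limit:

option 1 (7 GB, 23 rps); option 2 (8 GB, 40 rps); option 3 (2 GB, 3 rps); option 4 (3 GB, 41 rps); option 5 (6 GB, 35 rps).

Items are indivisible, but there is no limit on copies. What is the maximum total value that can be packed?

451 rps

Best value-per-unit is option 4 at 41/3, and filling with it alone uses memory 11×3=33. No mix of the others beats 11×41 = 451.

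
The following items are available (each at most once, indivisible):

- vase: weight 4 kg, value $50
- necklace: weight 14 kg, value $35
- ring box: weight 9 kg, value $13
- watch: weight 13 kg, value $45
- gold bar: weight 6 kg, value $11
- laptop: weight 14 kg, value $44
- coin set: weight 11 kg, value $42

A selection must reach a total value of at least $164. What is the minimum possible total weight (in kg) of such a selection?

Subsets with value ≥ 164, sorted by total weight:
- vase+watch+laptop+coin set: weight 42, value 181
- vase+necklace+watch+coin set: weight 42, value 172
- vase+necklace+laptop+coin set: weight 43, value 171
- vase+necklace+watch+laptop: weight 45, value 174
Minimum weight: 42 kg.

42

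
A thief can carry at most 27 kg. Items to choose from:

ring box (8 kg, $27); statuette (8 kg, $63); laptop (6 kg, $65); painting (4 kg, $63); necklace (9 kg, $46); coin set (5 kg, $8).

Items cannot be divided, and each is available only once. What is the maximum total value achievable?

$237

Check high-value combinations within 27 kg:
- statuette+laptop+painting+necklace: weight 8+6+4+9=27, value 63+65+63+46=237
- ring box+statuette+laptop+painting: weight 8+8+6+4=26, value 27+63+65+63=218
- ring box+laptop+painting+necklace: weight 8+6+4+9=27, value 27+65+63+46=201
- statuette+laptop+painting+coin set: weight 8+6+4+5=23, value 63+65+63+8=199
- statuette+laptop+painting: weight 8+6+4=18, value 63+65+63=191
Best: $237.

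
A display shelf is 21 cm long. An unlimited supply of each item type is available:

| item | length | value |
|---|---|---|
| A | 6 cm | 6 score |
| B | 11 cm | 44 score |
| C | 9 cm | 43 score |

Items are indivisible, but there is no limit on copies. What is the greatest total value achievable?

87 score

Best value-per-unit is C at 43/9; filling with it alone gives 2×43 = 86.
Optimal mix: 1×B + 1×C → length 20, value 87.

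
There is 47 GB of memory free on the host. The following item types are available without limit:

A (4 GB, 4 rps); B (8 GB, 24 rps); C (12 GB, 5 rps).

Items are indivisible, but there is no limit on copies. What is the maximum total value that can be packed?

124 rps

Best value-per-unit is B at 24/8; filling with it alone gives 5×24 = 120.
Optimal mix: 1×A + 5×B → memory 44, value 124.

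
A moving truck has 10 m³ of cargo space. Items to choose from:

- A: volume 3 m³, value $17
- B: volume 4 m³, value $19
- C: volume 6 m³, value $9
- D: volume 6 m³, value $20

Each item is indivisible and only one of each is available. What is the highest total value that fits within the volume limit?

Check high-value combinations within 10 m³:
- B+D: volume 4+6=10, value 19+20=39
- A+D: volume 3+6=9, value 17+20=37
- A+B: volume 3+4=7, value 17+19=36
- B+C: volume 4+6=10, value 19+9=28
- A+C: volume 3+6=9, value 17+9=26
Best: $39.

$39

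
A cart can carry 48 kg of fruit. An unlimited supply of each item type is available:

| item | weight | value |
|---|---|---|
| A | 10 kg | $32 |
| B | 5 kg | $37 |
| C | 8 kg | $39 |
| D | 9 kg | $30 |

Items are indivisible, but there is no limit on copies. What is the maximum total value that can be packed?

$335

Best value-per-unit is B at 37/5; filling with it alone gives 9×37 = 333.
Optimal mix: 8×B + 1×C → weight 48, value 335.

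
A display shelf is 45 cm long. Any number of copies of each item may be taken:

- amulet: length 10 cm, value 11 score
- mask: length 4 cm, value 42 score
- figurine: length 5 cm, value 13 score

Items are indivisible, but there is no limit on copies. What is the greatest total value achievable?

Best value-per-unit is mask at 42/4, and filling with it alone uses length 11×4=44. No mix of the others beats 11×42 = 462.

462 score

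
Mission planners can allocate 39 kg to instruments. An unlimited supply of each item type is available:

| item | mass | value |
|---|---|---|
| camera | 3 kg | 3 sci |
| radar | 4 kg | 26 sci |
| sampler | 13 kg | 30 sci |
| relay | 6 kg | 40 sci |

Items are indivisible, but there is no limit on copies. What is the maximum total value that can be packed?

Best value-per-unit is relay at 40/6; filling with it alone gives 6×40 = 240.
Optimal mix: 2×radar + 5×relay → mass 38, value 252.

252 sci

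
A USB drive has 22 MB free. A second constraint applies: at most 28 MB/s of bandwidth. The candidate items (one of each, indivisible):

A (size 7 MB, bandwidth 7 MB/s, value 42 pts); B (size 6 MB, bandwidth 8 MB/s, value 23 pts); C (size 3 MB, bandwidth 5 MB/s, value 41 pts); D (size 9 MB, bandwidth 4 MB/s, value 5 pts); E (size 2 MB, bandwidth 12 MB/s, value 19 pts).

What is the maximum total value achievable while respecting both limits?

107 pts

Feasible sets respecting both limits:
- A+C+D+E: size 21, bandwidth 28, value 107
- A+B+C: size 16, bandwidth 20, value 106
- A+C+E: size 12, bandwidth 24, value 102
- A+C+D: size 19, bandwidth 16, value 88
Best: 107 pts.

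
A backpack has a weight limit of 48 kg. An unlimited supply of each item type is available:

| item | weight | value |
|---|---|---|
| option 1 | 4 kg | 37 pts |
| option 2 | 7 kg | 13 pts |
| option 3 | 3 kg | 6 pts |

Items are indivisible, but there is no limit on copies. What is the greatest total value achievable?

444 pts

Best value-per-unit is option 1 at 37/4, and filling with it alone uses weight 12×4=48. No mix of the others beats 12×37 = 444.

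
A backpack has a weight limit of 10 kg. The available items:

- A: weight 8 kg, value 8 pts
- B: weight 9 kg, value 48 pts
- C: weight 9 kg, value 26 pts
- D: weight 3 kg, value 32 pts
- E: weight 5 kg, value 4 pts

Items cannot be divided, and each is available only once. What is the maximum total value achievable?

48 pts

Check high-value combinations within 10 kg:
- B: weight 9, value 48
- D+E: weight 3+5=8, value 32+4=36
- D: weight 3, value 32
Best: 48 pts.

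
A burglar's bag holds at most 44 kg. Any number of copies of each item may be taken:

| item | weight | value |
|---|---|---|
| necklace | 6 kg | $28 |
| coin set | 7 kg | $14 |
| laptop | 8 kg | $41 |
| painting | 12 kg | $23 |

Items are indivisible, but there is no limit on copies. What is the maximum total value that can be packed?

Best value-per-unit is laptop at 41/8; filling with it alone gives 5×41 = 205.
Optimal mix: 2×necklace + 4×laptop → weight 44, value 220.

$220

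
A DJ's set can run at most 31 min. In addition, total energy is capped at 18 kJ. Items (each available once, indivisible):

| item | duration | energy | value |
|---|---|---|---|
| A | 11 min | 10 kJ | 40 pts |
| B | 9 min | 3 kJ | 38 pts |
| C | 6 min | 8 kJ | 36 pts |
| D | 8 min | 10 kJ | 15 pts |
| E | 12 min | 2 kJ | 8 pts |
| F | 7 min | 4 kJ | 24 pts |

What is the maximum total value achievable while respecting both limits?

Feasible sets respecting both limits:
- A+B+F: duration 27, energy 17, value 102
- B+C+F: duration 22, energy 15, value 98
- B+C+E: duration 27, energy 13, value 82
Best: 102 pts.

102 pts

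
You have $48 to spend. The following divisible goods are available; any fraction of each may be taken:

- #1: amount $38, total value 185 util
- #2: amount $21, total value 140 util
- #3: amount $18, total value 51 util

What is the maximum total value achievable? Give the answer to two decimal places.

Take in order of value per unit:
- #2 (140/21 per unit): all 21 → value 140, running total 140.00
- #1 (185/38 per unit): 27 of 38 → value 27×185/38 = 131.4474, running total 271.45
Total 271.45.

271.45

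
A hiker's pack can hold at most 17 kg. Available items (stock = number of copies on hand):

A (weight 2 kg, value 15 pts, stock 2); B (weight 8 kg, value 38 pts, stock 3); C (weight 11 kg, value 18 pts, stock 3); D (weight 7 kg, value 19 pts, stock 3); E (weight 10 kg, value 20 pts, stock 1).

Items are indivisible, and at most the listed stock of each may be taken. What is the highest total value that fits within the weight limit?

Top feasible selections:
- 2×B: weight 16, value 76
- 1×A + 1×B + 1×D: weight 17, value 72
- 2×A + 1×B: weight 12, value 68
Best: 76 pts.

76 pts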